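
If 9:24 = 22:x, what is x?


Cross multiply: 9 × x = 24 × 22
9x = 528
x = 528 / 9
= 58.67

58.67


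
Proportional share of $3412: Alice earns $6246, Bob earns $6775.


Total income = 6246 + 6775 = $13021
Alice: $3412 × 6246/13021 = $1636.69
Bob: $3412 × 6775/13021 = $1775.31
= Alice: $1636.69, Bob: $1775.31

Alice: $1636.69, Bob: $1775.31


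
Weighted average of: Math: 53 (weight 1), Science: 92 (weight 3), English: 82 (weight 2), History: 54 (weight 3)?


Numerator = 53×1 + 92×3 + 82×2 + 54×3
= 53 + 276 + 164 + 162
= 655
Total weight = 9
Weighted avg = 655/9
= 72.78

72.78


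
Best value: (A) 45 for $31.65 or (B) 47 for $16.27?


Deal A: $31.65/45 = $0.7033/unit
Deal B: $16.27/47 = $0.3462/unit
B is cheaper per unit
= Deal B

Deal B


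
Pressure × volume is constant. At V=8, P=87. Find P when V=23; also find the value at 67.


Inverse proportion: x × y = constant
k = 8 × 87 = 696
At x=23: k/23 = 30.26
At x=67: k/67 = 10.39
= 30.26 and 10.39

30.26 and 10.39


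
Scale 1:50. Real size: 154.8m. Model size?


Model size = real / scale
= 154.8 / 50
= 3.0960 m

3.0960 m


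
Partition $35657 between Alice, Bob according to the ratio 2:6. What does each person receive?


Total parts = 2 + 6 = 8
Alice: 35657 × 2/8 = 8914.25
Bob: 35657 × 6/8 = 26742.75
= Alice: $8914.25, Bob: $26742.75

Alice: $8914.25, Bob: $26742.75


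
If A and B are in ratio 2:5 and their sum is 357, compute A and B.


Let A = 2k, B = 5k.
2k + 5k = 357
7k = 357 → k = 357/7 = 51
A = 2×51 = 102, B = 5×51 = 255
= A = 102, B = 255

A = 102, B = 255


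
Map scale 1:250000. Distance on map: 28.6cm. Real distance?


Real distance = map distance × scale
= 28.6cm × 250000
= 7150000 cm = 71500.0 m
= 71.500 km

71.500 km


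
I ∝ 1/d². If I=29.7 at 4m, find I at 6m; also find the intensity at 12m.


I₁d₁² = I₂d₂²
I at 6m = 29.7 × (4/6)² = 29.7 × 16/36 = 475.2/36 = 13.2000
I at 12m = 29.7 × (4/12)² = 29.7 × 16/144 = 475.2/144 = 3.3000
= 13.2000 and 3.3000

13.2000 and 3.3000


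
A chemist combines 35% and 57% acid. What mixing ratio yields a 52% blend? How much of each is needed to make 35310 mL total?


Let x parts of 35% mix with y parts of 57%.
35x + 57y = 52(x + y)
35x + 57y = 52x + 52y
x(35 - 52) = y(52 - 57)
x/y = (57 - 52)/(52 - 35) = 5/17
Simplify: 5:17
Total parts = 22; one part = 35310/22 = 1605.00 mL
35% solution: 5×1605.00 = 8025.00 mL
57% solution: 17×1605.00 = 27285.00 mL
= ratio 5:17; 8025.00 mL and 27285.00 mL

ratio 5:17; 8025.00 mL and 27285.00 mL


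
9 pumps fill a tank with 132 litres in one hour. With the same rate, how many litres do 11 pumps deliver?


Direct proportion: y/x = constant
k = 132/9 ≈ 14.6667
y₂ = k × 11 = 132 × 11 / 9 = 1452/9
≈ 161.33

161.33


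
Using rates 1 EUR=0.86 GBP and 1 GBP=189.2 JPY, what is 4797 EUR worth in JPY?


Step 1: 4797 EUR × 0.86 = 4125.42 GBP
Step 2: 4125.42 GBP × 189.2 = 780529.46 JPY
Implied rate EUR→JPY = 0.86 × 189.2 = 162.7120
= 780529.46 JPY

780529.46 JPY


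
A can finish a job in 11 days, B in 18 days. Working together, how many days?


Rate of A = 1/11 per day
Rate of B = 1/18 per day
Combined rate = 1/11 + 1/18 = 29/198 ≈ 0.1465 per day
Days = 1 / combined rate = 198/29
≈ 6.83 days

6.83 days


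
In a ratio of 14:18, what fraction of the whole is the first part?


Total parts = 14 + 18 = 32
First part: 14/32 = 7/16
= 7/16

7/16


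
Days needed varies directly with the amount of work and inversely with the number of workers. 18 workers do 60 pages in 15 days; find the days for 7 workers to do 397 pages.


Days ∝ work / workers, so d₂ = d₁ × (m₁/m₂) × (w₂/w₁)
Workers factor (inverse): 18/7 ≈ 2.5714
Work factor (direct): 397/60 ≈ 6.6167
d₂ = 15 × 18/7 × 397/60 = (15 × 18 × 397) / (7 × 60) = 107190/420
≈ 255.21 days

255.21 days


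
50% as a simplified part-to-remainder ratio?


50% means 50 parts out of 100; remainder = 50
Part : remainder = 50:50
GCD = 50
= 1:1

1:1


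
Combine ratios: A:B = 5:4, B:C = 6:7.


Match B: multiply A:B by 6 → 30:24
Multiply B:C by 4 → 24:28
Combined: 30:24:28
GCD = 2
= 15:12:14

15:12:14


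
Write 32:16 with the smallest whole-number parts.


GCD(32, 16) = 16
32/16 : 16/16
= 2:1

2:1


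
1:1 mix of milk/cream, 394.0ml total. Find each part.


Total parts = 1 + 1 = 2
milk: 394.0 × 1/2 = 197.0ml
cream: 394.0 × 1/2 = 197.0ml
= 197.0ml and 197.0ml

197.0ml and 197.0ml


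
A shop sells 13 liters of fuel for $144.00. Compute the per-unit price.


Unit rate = total / quantity
= 144.00 / 13
= $11.08 per unit

$11.08 per unit


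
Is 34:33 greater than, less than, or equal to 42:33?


34/33 = 1.0303
42/33 = 1.2727
1.0303 < 1.2727, so 34:33 is less
= less than

less than


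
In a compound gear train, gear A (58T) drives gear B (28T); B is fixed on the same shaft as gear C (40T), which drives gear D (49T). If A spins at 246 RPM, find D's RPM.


Stage 1: RPM_B = RPM_A × t_A/t_B = 246 × 58/28 = 14268/28 ≈ 509.57
B and C share a shaft → RPM_C = RPM_B
Stage 2: RPM_D = RPM_C × t_C/t_D = RPM_A × (t_A×t_C)/(t_B×t_D)
Overall ratio = (58×40)/(28×49) = 2320/1372
RPM_D = 246 × 2320/1372 = 570720/1372
≈ 415.98 RPM

415.98 RPM


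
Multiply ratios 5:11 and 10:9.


Compound ratio = (5×10) : (11×9)
= 50:99
GCD = 1
= 50:99

50:99


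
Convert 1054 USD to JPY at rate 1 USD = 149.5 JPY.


Amount × rate = 1054 × 149.5
= 157573.00 JPY

157573.00 JPY


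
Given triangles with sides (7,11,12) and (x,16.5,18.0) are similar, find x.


Scale factor = 16.5/11 = 1.5
Missing side = 7 × 1.5
= 10.5

10.5


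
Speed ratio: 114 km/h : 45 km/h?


Ratio = 114:45
GCD = 3
Simplified = 38:15
Time ratio (same distance) = 15:38
Speed ratio = 38:15

38:15


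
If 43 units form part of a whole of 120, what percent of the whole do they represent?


Percentage = (part / whole) × 100
= (43 / 120) × 100
≈ 35.83%

35.83%


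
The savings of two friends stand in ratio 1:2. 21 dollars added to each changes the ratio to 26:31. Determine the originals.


Let A = 1k, B = 2k.
(1k + 21) / (2k + 21) = 26/31
Cross-multiply: 31(1k + 21) = 26(2k + 21)
31k + 651 = 52k + 546
31k - 52k = 546 - 651
-21k = -105
k = -105/-21 = 5
A = 1×5 = 5, B = 2×5 = 10
= A = 5, B = 10

A = 5, B = 10


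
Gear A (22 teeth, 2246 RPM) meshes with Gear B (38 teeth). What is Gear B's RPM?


Gear ratio = 22:38 = 11:19
RPM_B = RPM_A × (teeth_A / teeth_B)
= 2246 × (22/38)
= 1300.3 RPM

1300.3 RPM


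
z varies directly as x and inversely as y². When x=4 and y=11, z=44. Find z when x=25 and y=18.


z = k·x/y²
Solve for k using the known point: k = z·y²/x = 44×121/4 = 5324/4 = 1331.0000
Now evaluate at x=25, y=18:
z = k × 25 / 324 = (5324 × 25) / (4 × 324) = 133100/1296
≈ 102.7006

102.7006


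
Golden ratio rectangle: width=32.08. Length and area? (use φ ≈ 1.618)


φ = (1 + √5) / 2 ≈ 1.618
Length = width × φ = 32.08 × 1.618 = 51.90544
≈ 51.91
Area = width × length = 32.08 × 51.90544 = 1665.1265152 ≈ 1665.13
= Length: 51.91, Area: 1665.13

Length: 51.91, Area: 1665.13


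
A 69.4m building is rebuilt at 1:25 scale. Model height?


Model size = real / scale
= 69.4 / 25
= 2.7760 m

2.7760 m


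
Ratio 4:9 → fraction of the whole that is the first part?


Total parts = 4 + 9 = 13
First part: 4/13 = 4/13
= 4/13

4/13


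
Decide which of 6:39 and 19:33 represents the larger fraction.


6/39 = 0.1538
19/33 = 0.5758
0.1538 < 0.5758, so 6:39 is less
= 19:33

19:33


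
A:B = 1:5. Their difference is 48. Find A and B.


Let A = 1k, B = 5k.
5k - 1k = 48
4k = 48 → k = 48/4 = 12
A = 1×12 = 12, B = 5×12 = 60
= A = 12, B = 60

A = 12, B = 60


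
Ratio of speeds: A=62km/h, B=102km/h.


Ratio = 62:102
GCD = 2
Simplified = 31:51
Time ratio (same distance) = 51:31
Speed ratio = 31:51

31:51


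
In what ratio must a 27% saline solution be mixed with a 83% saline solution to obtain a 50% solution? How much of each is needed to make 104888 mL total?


Let x parts of 27% mix with y parts of 83%.
27x + 83y = 50(x + y)
27x + 83y = 50x + 50y
x(27 - 50) = y(50 - 83)
x/y = (83 - 50)/(50 - 27) = 33/23
Simplify: 33:23
Total parts = 56; one part = 104888/56 = 1873.00 mL
27% solution: 33×1873.00 = 61809.00 mL
83% solution: 23×1873.00 = 43079.00 mL
= ratio 33:23; 61809.00 mL and 43079.00 mL

ratio 33:23; 61809.00 mL and 43079.00 mL


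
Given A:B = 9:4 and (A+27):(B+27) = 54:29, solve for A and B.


Let A = 9k, B = 4k.
(9k + 27) / (4k + 27) = 54/29
Cross-multiply: 29(9k + 27) = 54(4k + 27)
261k + 783 = 216k + 1458
261k - 216k = 1458 - 783
45k = 675
k = 675/45 = 15
A = 9×15 = 135, B = 4×15 = 60
= A = 135, B = 60

A = 135, B = 60


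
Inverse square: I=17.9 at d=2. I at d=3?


I₁d₁² = I₂d₂²
I₂ = I₁ × (d₁/d₂)²
= 17.9 × (2/3)²
= 17.9 × 4/9
= 71.6/9
≈ 7.9556

7.9556


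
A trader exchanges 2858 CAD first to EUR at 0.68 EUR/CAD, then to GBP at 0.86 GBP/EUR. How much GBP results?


Step 1: 2858 CAD × 0.68 = 1943.44 EUR
Step 2: 1943.44 EUR × 0.86 = 1671.36 GBP
Implied rate CAD→GBP = 0.68 × 0.86 = 0.5848
= 1671.36 GBP

1671.36 GBP


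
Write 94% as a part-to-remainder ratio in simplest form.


94% means 94 parts out of 100; remainder = 6
Part : remainder = 94:6
GCD = 2
= 47:3

47:3


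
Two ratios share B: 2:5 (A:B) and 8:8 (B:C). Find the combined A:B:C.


Match B: multiply A:B by 8 → 16:40
Multiply B:C by 5 → 40:40
Combined: 16:40:40
GCD = 8
= 2:5:5

2:5:5


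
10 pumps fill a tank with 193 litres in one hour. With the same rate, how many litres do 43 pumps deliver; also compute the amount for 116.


Direct proportion: y/x = constant
k = 193/10 = 19.3000
y at x=43: k × 43 = 193 × 43 / 10 = 8299/10 = 829.90
y at x=116: k × 116 = 193 × 116 / 10 = 22388/10 = 2238.80
= 829.90 and 2238.80

829.90 and 2238.80


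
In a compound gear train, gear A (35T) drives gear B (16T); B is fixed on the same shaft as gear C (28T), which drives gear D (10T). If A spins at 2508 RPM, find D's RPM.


Stage 1: RPM_B = RPM_A × t_A/t_B = 2508 × 35/16 = 87780/16 = 5486.25
B and C share a shaft → RPM_C = RPM_B
Stage 2: RPM_D = RPM_C × t_C/t_D = RPM_A × (t_A×t_C)/(t_B×t_D)
Overall ratio = (35×28)/(16×10) = 980/160
RPM_D = 2508 × 980/160 = 2457840/160
= 15361.50 RPM

15361.50 RPM


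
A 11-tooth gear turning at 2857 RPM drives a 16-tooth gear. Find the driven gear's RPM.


Gear ratio = 11:16 = 11:16
RPM_B = RPM_A × (teeth_A / teeth_B)
= 2857 × (11/16)
= 1964.2 RPM

1964.2 RPM


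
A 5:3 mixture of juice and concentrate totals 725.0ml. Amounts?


Total parts = 5 + 3 = 8
juice: 725.0 × 5/8 = 453.1ml
concentrate: 725.0 × 3/8 = 271.9ml
= 453.1ml and 271.9ml

453.1ml and 271.9ml


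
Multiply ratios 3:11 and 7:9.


Compound ratio = (3×7) : (11×9)
= 21:99
GCD = 3
= 7:33

7:33


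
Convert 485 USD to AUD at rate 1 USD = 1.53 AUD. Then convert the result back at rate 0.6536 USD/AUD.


Amount × rate = 485 × 1.53 = 742.05 AUD
Round-trip: 742.05 × 0.6536 = 485.00 USD
= 742.05 AUD, then 485.00 USD

742.05 AUD, then 485.00 USD


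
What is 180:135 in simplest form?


GCD(180, 135) = 45
180/45 : 135/45
= 4:3

4:3


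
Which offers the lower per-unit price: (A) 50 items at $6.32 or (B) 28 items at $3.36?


Deal A: $6.32/50 = $0.1264/unit
Deal B: $3.36/28 = $0.1200/unit
B is cheaper per unit
= Deal B

Deal B


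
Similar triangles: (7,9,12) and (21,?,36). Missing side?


Scale factor = 21/7 = 3
Missing side = 9 × 3
= 27.0

27.0


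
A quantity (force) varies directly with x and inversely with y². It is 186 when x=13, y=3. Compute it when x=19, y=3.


z = k·x/y²
Solve for k using the known point: k = z·y²/x = 186×9/13 = 1674/13 ≈ 128.7692
Now evaluate at x=19, y=3:
z = k × 19 / 9 = (1674 × 19) / (13 × 9) = 31806/117
≈ 271.8462

271.8462


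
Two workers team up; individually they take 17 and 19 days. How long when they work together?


Rate of A = 1/17 per day
Rate of B = 1/19 per day
Combined rate = 1/17 + 1/19 = 36/323 ≈ 0.1115 per day
Days = 1 / combined rate = 323/36
≈ 8.97 days

8.97 days


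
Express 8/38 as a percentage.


Percentage = (part / whole) × 100
= (8 / 38) × 100
≈ 21.05%

21.05%


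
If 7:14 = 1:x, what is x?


Cross multiply: 7 × x = 14 × 1
7x = 14
x = 14 / 7
= 2.00

2.00


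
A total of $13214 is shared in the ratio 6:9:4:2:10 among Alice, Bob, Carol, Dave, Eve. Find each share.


Total parts = 6 + 9 + 4 + 2 + 10 = 31
Alice: 13214 × 6/31 = 2557.55
Bob: 13214 × 9/31 = 3836.32
Carol: 13214 × 4/31 = 1705.03
Dave: 13214 × 2/31 = 852.52
Eve: 13214 × 10/31 = 4262.58
= Alice: $2557.55, Bob: $3836.32, Carol: $1705.03, Dave: $852.52, Eve: $4262.58

Alice: $2557.55, Bob: $3836.32, Carol: $1705.03, Dave: $852.52, Eve: $4262.58


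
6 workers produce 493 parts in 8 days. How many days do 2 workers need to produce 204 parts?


Days ∝ work / workers, so d₂ = d₁ × (m₁/m₂) × (w₂/w₁)
Workers factor (inverse): 6/2 = 3.0000
Work factor (direct): 204/493 ≈ 0.4138
d₂ = 8 × 6/2 × 204/493 = (8 × 6 × 204) / (2 × 493) = 9792/986
≈ 9.93 days

9.93 days


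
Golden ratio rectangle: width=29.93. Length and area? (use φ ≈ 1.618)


φ = (1 + √5) / 2 ≈ 1.618
Length = width × φ = 29.93 × 1.618 = 48.42674
≈ 48.43
Area = width × length = 29.93 × 48.42674 = 1449.4123282 ≈ 1449.41
= Length: 48.43, Area: 1449.41

Length: 48.43, Area: 1449.41


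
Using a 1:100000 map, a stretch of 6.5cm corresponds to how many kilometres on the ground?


Real distance = map distance × scale
= 6.5cm × 100000
= 650000 cm = 6500.0 m
= 6.500 km

6.500 km


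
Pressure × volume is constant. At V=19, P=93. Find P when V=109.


Inverse proportion: x × y = constant
k = 19 × 93 = 1767
y₂ = k / 109 = 1767 / 109
= 16.21

16.21


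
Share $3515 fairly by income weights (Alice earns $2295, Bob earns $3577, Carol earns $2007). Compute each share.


Total income = 2295 + 3577 + 2007 = $7879
Alice: $3515 × 2295/7879 = $1023.85
Bob: $3515 × 3577/7879 = $1595.78
Carol: $3515 × 2007/7879 = $895.37
= Alice: $1023.85, Bob: $1595.78, Carol: $895.37

Alice: $1023.85, Bob: $1595.78, Carol: $895.37


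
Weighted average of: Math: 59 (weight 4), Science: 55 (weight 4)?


Numerator = 59×4 + 55×4
= 236 + 220
= 456
Total weight = 8
Weighted avg = 456/8
= 57.00

57.00


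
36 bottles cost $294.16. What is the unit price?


Unit rate = total / quantity
= 294.16 / 36
= $8.17 per unit

$8.17 per unit


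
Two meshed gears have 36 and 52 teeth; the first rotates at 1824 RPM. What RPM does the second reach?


Gear ratio = 36:52 = 9:13
RPM_B = RPM_A × (teeth_A / teeth_B)
= 1824 × (36/52)
= 1262.8 RPM

1262.8 RPM


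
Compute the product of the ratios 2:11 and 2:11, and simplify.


Compound ratio = (2×2) : (11×11)
= 4:121
GCD = 1
= 4:121

4:121


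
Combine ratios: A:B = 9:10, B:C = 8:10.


Match B: multiply A:B by 8 → 72:80
Multiply B:C by 10 → 80:100
Combined: 72:80:100
GCD = 4
= 18:20:25

18:20:25


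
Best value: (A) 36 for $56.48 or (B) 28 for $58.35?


Deal A: $56.48/36 = $1.5689/unit
Deal B: $58.35/28 = $2.0839/unit
A is cheaper per unit
= Deal A

Deal A


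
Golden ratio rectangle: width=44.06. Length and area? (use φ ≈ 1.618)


φ = (1 + √5) / 2 ≈ 1.618
Length = width × φ = 44.06 × 1.618 = 71.28908
≈ 71.29
Area = width × length = 44.06 × 71.28908 = 3140.9968648 ≈ 3141.00
= Length: 71.29, Area: 3141.00

Length: 71.29, Area: 3141.00


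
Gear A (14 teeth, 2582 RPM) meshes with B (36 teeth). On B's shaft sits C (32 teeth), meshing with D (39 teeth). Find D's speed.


Stage 1: RPM_B = RPM_A × t_A/t_B = 2582 × 14/36 = 36148/36 ≈ 1004.11
B and C share a shaft → RPM_C = RPM_B
Stage 2: RPM_D = RPM_C × t_C/t_D = RPM_A × (t_A×t_C)/(t_B×t_D)
Overall ratio = (14×32)/(36×39) = 448/1404
RPM_D = 2582 × 448/1404 = 1156736/1404
≈ 823.89 RPM

823.89 RPM


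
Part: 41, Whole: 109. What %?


Percentage = (part / whole) × 100
= (41 / 109) × 100
≈ 37.61%

37.61%


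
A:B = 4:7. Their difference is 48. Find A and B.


Let A = 4k, B = 7k.
7k - 4k = 48
3k = 48 → k = 48/3 = 16
A = 4×16 = 64, B = 7×16 = 112
= A = 64, B = 112

A = 64, B = 112


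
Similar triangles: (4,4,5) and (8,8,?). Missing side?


Scale factor = 8/4 = 2
Missing side = 5 × 2
= 10.0

10.0


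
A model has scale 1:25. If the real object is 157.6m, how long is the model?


Model size = real / scale
= 157.6 / 25
= 6.3040 m

6.3040 m


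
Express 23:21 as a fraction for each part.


Total parts = 23 + 21 = 44
First part: 23/44 = 23/44
Second part: 21/44 = 21/44
= 23/44 and 21/44

23/44 and 21/44


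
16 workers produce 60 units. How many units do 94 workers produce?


Direct proportion: y/x = constant
k = 60/16 = 3.7500
y₂ = k × 94 = 60 × 94 / 16 = 5640/16
= 352.50

352.50


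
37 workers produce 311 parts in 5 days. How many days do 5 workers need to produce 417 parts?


Days ∝ work / workers, so d₂ = d₁ × (m₁/m₂) × (w₂/w₁)
Workers factor (inverse): 37/5 = 7.4000
Work factor (direct): 417/311 ≈ 1.3408
d₂ = 5 × 37/5 × 417/311 = (5 × 37 × 417) / (5 × 311) = 77145/1555
≈ 49.61 days

49.61 days


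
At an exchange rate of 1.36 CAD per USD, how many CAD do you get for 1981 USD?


Amount × rate = 1981 × 1.36
= 2694.16 CAD

2694.16 CAD


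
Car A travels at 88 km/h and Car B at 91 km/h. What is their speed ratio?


Ratio = 88:91
GCD = 1
Simplified = 88:91
Time ratio (same distance) = 91:88
Speed ratio = 88:91

88:91


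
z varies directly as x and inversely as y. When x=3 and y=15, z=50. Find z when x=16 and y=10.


z = k·x/y
Solve for k using the known point: k = z·y/x = 50×15/3 = 750/3 = 250.0000
Now evaluate at x=16, y=10:
z = k × 16 / 10 = (750 × 16) / (3 × 10) = 12000/30
= 400.0000

400.0000


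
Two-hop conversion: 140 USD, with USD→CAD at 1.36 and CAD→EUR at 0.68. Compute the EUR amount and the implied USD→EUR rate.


Step 1: 140 USD × 1.36 = 190.40 CAD
Step 2: 190.40 CAD × 0.68 = 129.47 EUR
Implied rate USD→EUR = 1.36 × 0.68 = 0.9248
= 129.47 EUR; implied rate 0.9248 EUR/USD

129.47 EUR; implied rate 0.9248 EUR/USD


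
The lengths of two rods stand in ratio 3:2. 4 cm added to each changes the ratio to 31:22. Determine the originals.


Let A = 3k, B = 2k.
(3k + 4) / (2k + 4) = 31/22
Cross-multiply: 22(3k + 4) = 31(2k + 4)
66k + 88 = 62k + 124
66k - 62k = 124 - 88
4k = 36
k = 36/4 = 9
A = 3×9 = 27, B = 2×9 = 18
= A = 27, B = 18

A = 27, B = 18


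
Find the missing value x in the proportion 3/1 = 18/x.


Cross multiply: 3 × x = 1 × 18
3x = 18
x = 18 / 3
= 6.00

6.00


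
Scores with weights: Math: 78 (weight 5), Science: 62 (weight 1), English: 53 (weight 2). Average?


Numerator = 78×5 + 62×1 + 53×2
= 390 + 62 + 106
= 558
Total weight = 8
Weighted avg = 558/8
= 69.75

69.75


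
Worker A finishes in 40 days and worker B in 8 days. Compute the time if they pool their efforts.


Rate of A = 1/40 per day
Rate of B = 1/8 per day
Combined rate = 1/40 + 1/8 = 48/320 = 0.1500 per day
Days = 1 / combined rate = 320/48
≈ 6.67 days

6.67 days


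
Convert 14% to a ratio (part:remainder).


14% means 14 parts out of 100; remainder = 86
Part : remainder = 14:86
GCD = 2
= 7:43

7:43


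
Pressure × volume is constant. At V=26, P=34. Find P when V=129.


Inverse proportion: x × y = constant
k = 26 × 34 = 884
y₂ = k / 129 = 884 / 129
= 6.85

6.85


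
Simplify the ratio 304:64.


GCD(304, 64) = 16
304/16 : 64/16
= 19:4

19:4


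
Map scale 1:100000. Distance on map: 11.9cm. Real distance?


Real distance = map distance × scale
= 11.9cm × 100000
= 1190000 cm = 11900.0 m
= 11.900 km

11.900 km


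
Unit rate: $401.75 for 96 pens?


Unit rate = total / quantity
= 401.75 / 96
= $4.18 per unit

$4.18 per unit


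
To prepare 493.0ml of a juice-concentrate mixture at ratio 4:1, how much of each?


Total parts = 4 + 1 = 5
juice: 493.0 × 4/5 = 394.4ml
concentrate: 493.0 × 1/5 = 98.6ml
= 394.4ml and 98.6ml

394.4ml and 98.6ml


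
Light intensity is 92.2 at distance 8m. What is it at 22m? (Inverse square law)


I₁d₁² = I₂d₂²
I₂ = I₁ × (d₁/d₂)²
= 92.2 × (8/22)²
= 92.2 × 64/484
= 5900.8/484
≈ 12.1917

12.1917


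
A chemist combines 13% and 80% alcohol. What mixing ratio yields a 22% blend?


Let x parts of 13% mix with y parts of 80%.
13x + 80y = 22(x + y)
13x + 80y = 22x + 22y
x(13 - 22) = y(22 - 80)
x/y = (80 - 22)/(22 - 13) = 58/9
Simplify: 58:9
= 58:9

58:9


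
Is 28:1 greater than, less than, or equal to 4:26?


28/1 = 28.0000
4/26 = 0.1538
28.0000 > 0.1538, so 28:1 is greater
= greater than

greater than


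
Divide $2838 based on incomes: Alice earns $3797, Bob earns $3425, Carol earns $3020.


Total income = 3797 + 3425 + 3020 = $10242
Alice: $2838 × 3797/10242 = $1052.13
Bob: $2838 × 3425/10242 = $949.05
Carol: $2838 × 3020/10242 = $836.82
= Alice: $1052.13, Bob: $949.05, Carol: $836.82

Alice: $1052.13, Bob: $949.05, Carol: $836.82


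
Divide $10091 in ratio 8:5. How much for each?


Total parts = 8 + 5 = 13
Part 1: 10091 × 8/13 = 6209.85
Part 2: 10091 × 5/13 = 3881.15
= Part 1: $6209.85, Part 2: $3881.15

Part 1: $6209.85, Part 2: $3881.15


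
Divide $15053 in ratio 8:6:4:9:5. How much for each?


Total parts = 8 + 6 + 4 + 9 + 5 = 32
Part 1: 15053 × 8/32 = 3763.25
Part 2: 15053 × 6/32 = 2822.44
Part 3: 15053 × 4/32 = 1881.63
Part 4: 15053 × 9/32 = 4233.66
Part 5: 15053 × 5/32 = 2352.03
= Part 1: $3763.25, Part 2: $2822.44, Part 3: $1881.63, Part 4: $4233.66, Part 5: $2352.03

Part 1: $3763.25, Part 2: $2822.44, Part 3: $1881.63, Part 4: $4233.66, Part 5: $2352.03


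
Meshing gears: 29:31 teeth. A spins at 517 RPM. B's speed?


Gear ratio = 29:31 = 29:31
RPM_B = RPM_A × (teeth_A / teeth_B)
= 517 × (29/31)
= 483.6 RPM

483.6 RPM


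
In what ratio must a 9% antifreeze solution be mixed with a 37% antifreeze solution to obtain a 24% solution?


Let x parts of 9% mix with y parts of 37%.
9x + 37y = 24(x + y)
9x + 37y = 24x + 24y
x(9 - 24) = y(24 - 37)
x/y = (37 - 24)/(24 - 9) = 13/15
Simplify: 13:15
= 13:15

13:15


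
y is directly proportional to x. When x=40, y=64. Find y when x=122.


Direct proportion: y/x = constant
k = 64/40 = 1.6000
y₂ = k × 122 = 64 × 122 / 40 = 7808/40
= 195.20

195.20


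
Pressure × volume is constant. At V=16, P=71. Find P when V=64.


Inverse proportion: x × y = constant
k = 16 × 71 = 1136
y₂ = k / 64 = 1136 / 64
= 17.75

17.75


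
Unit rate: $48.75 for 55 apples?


Unit rate = total / quantity
= 48.75 / 55
= $0.89 per unit

$0.89 per unit


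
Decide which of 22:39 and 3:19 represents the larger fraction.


22/39 = 0.5641
3/19 = 0.1579
0.5641 > 0.1579, so 22:39 is greater
= 22:39

22:39


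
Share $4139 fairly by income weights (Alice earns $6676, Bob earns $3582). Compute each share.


Total income = 6676 + 3582 = $10258
Alice: $4139 × 6676/10258 = $2693.70
Bob: $4139 × 3582/10258 = $1445.30
= Alice: $2693.70, Bob: $1445.30

Alice: $2693.70, Bob: $1445.30


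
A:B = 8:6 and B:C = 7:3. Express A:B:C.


Match B: multiply A:B by 7 → 56:42
Multiply B:C by 6 → 42:18
Combined: 56:42:18
GCD = 2
= 28:21:9

28:21:9


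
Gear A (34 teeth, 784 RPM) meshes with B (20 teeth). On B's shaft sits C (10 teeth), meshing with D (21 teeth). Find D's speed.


Stage 1: RPM_B = RPM_A × t_A/t_B = 784 × 34/20 = 26656/20 = 1332.80
B and C share a shaft → RPM_C = RPM_B
Stage 2: RPM_D = RPM_C × t_C/t_D = RPM_A × (t_A×t_C)/(t_B×t_D)
Overall ratio = (34×10)/(20×21) = 340/420
RPM_D = 784 × 340/420 = 266560/420
≈ 634.67 RPM

634.67 RPM


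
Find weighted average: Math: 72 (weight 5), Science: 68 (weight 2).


Numerator = 72×5 + 68×2
= 360 + 136
= 496
Total weight = 7
Weighted avg = 496/7
= 70.86

70.86


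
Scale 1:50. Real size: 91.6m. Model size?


Model size = real / scale
= 91.6 / 50
= 1.8320 m

1.8320 m


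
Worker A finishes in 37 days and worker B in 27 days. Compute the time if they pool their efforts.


Rate of A = 1/37 per day
Rate of B = 1/27 per day
Combined rate = 1/37 + 1/27 = 64/999 ≈ 0.0641 per day
Days = 1 / combined rate = 999/64
≈ 15.61 days

15.61 days


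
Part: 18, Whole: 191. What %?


Percentage = (part / whole) × 100
= (18 / 191) × 100
≈ 9.42%

9.42%


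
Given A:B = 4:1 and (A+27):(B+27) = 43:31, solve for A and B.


Let A = 4k, B = 1k.
(4k + 27) / (1k + 27) = 43/31
Cross-multiply: 31(4k + 27) = 43(1k + 27)
124k + 837 = 43k + 1161
124k - 43k = 1161 - 837
81k = 324
k = 324/81 = 4
A = 4×4 = 16, B = 1×4 = 4
= A = 16, B = 4

A = 16, B = 4


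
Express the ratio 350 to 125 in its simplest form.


GCD(350, 125) = 25
350/25 : 125/25
= 14:5

14:5


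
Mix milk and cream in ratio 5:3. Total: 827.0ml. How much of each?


Total parts = 5 + 3 = 8
milk: 827.0 × 5/8 = 516.9ml
cream: 827.0 × 3/8 = 310.1ml
= 516.9ml and 310.1ml

516.9ml and 310.1ml


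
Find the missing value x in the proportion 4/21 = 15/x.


Cross multiply: 4 × x = 21 × 15
4x = 315
x = 315 / 4
= 78.75

78.75


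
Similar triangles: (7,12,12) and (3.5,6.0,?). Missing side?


Scale factor = 3.5/7 = 0.5
Missing side = 12 × 0.5
= 6.0

6.0


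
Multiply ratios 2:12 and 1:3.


Compound ratio = (2×1) : (12×3)
= 2:36
GCD = 2
= 1:18

1:18


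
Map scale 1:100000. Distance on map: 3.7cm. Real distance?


Real distance = map distance × scale
= 3.7cm × 100000
= 370000 cm = 3700.0 m
= 3.700 km

3.700 km


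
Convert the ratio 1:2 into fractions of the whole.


Total parts = 1 + 2 = 3
First part: 1/3 = 1/3
Second part: 2/3 = 2/3
= 1/3 and 2/3

1/3 and 2/3


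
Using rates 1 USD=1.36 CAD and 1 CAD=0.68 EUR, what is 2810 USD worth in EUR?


Step 1: 2810 USD × 1.36 = 3821.60 CAD
Step 2: 3821.60 CAD × 0.68 = 2598.69 EUR
Implied rate USD→EUR = 1.36 × 0.68 = 0.9248
= 2598.69 EUR

2598.69 EUR


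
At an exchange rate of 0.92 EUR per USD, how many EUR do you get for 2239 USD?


Amount × rate = 2239 × 0.92
= 2059.88 EUR

2059.88 EUR


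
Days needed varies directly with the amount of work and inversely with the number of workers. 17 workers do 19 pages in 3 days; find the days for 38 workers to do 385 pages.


Days ∝ work / workers, so d₂ = d₁ × (m₁/m₂) × (w₂/w₁)
Workers factor (inverse): 17/38 ≈ 0.4474
Work factor (direct): 385/19 ≈ 20.2632
d₂ = 3 × 17/38 × 385/19 = (3 × 17 × 385) / (38 × 19) = 19635/722
≈ 27.20 days

27.20 days


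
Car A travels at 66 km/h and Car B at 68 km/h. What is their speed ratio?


Ratio = 66:68
GCD = 2
Simplified = 33:34
Time ratio (same distance) = 34:33
Speed ratio = 33:34

33:34


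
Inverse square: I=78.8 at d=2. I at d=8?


I₁d₁² = I₂d₂²
I₂ = I₁ × (d₁/d₂)²
= 78.8 × (2/8)²
= 78.8 × 4/64
= 315.2/64
= 4.9250

4.9250


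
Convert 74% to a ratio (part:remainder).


74% means 74 parts out of 100; remainder = 26
Part : remainder = 74:26
GCD = 2
= 37:13

37:13


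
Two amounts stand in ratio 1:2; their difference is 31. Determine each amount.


Let A = 1k, B = 2k.
2k - 1k = 31
1k = 31 → k = 31/1 = 31
A = 1×31 = 31, B = 2×31 = 62
= A = 31, B = 62

A = 31, B = 62


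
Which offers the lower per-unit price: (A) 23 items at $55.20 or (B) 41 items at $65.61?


Deal A: $55.20/23 = $2.4000/unit
Deal B: $65.61/41 = $1.6002/unit
B is cheaper per unit
= Deal B

Deal B


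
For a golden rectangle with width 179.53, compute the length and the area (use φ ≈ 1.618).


φ = (1 + √5) / 2 ≈ 1.618
Length = width × φ = 179.53 × 1.618 = 290.47954
≈ 290.48
Area = width × length = 179.53 × 290.47954 = 52149.7918162 ≈ 52149.79
= Length: 290.48, Area: 52149.79

Length: 290.48, Area: 52149.79


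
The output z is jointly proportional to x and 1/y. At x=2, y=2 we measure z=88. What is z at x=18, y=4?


z = k·x/y
Solve for k using the known point: k = z·y/x = 88×2/2 = 176/2 = 88.0000
Now evaluate at x=18, y=4:
z = k × 18 / 4 = (176 × 18) / (2 × 4) = 3168/8
= 396.0000

396.0000


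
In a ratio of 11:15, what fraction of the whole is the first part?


Total parts = 11 + 15 = 26
First part: 11/26 = 11/26
= 11/26

11/26


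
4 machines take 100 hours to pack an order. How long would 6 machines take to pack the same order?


Inverse proportion: x × y = constant
k = 4 × 100 = 400
y₂ = k / 6 = 400 / 6
= 66.67

66.67


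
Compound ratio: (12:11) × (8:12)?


Compound ratio = (12×8) : (11×12)
= 96:132
GCD = 12
= 8:11

8:11


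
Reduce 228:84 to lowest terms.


GCD(228, 84) = 12
228/12 : 84/12
= 19:7

19:7


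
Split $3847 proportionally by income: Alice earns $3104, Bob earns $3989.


Total income = 3104 + 3989 = $7093
Alice: $3847 × 3104/7093 = $1683.50
Bob: $3847 × 3989/7093 = $2163.50
= Alice: $1683.50, Bob: $2163.50

Alice: $1683.50, Bob: $2163.50


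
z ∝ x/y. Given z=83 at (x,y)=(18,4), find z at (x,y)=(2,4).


z = k·x/y
Solve for k using the known point: k = z·y/x = 83×4/18 = 332/18 ≈ 18.4444
Now evaluate at x=2, y=4:
z = k × 2 / 4 = (332 × 2) / (18 × 4) = 664/72
≈ 9.2222

9.2222


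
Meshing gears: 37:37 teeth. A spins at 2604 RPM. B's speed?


Gear ratio = 37:37 = 1:1
RPM_B = RPM_A × (teeth_A / teeth_B)
= 2604 × (37/37)
= 2604.0 RPM

2604.0 RPM


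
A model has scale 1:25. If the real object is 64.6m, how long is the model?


Model size = real / scale
= 64.6 / 25
= 2.5840 m

2.5840 m


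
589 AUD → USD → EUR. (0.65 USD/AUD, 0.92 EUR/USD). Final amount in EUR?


Step 1: 589 AUD × 0.65 = 382.85 USD
Step 2: 382.85 USD × 0.92 = 352.22 EUR
Implied rate AUD→EUR = 0.65 × 0.92 = 0.5980
= 352.22 EUR

352.22 EUR


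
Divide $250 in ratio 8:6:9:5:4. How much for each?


Total parts = 8 + 6 + 9 + 5 + 4 = 32
Part 1: 250 × 8/32 = 62.50
Part 2: 250 × 6/32 = 46.88
Part 3: 250 × 9/32 = 70.31
Part 4: 250 × 5/32 = 39.06
Part 5: 250 × 4/32 = 31.25
= Part 1: $62.50, Part 2: $46.88, Part 3: $70.31, Part 4: $39.06, Part 5: $31.25

Part 1: $62.50, Part 2: $46.88, Part 3: $70.31, Part 4: $39.06, Part 5: $31.25


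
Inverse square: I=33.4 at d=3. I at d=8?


I₁d₁² = I₂d₂²
I₂ = I₁ × (d₁/d₂)²
= 33.4 × (3/8)²
= 33.4 × 9/64
= 300.6/64
≈ 4.6969

4.6969


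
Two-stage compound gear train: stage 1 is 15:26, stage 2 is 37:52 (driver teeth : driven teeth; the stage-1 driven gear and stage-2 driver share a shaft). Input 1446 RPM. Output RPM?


Stage 1: RPM_B = RPM_A × t_A/t_B = 1446 × 15/26 = 21690/26 ≈ 834.23
B and C share a shaft → RPM_C = RPM_B
Stage 2: RPM_D = RPM_C × t_C/t_D = RPM_A × (t_A×t_C)/(t_B×t_D)
Overall ratio = (15×37)/(26×52) = 555/1352
RPM_D = 1446 × 555/1352 = 802530/1352
≈ 593.59 RPM

593.59 RPM


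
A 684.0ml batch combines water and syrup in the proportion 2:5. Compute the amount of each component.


Total parts = 2 + 5 = 7
water: 684.0 × 2/7 = 195.4ml
syrup: 684.0 × 5/7 = 488.6ml
= 195.4ml and 488.6ml

195.4ml and 488.6ml


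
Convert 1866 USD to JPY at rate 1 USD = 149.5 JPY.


Amount × rate = 1866 × 149.5
= 278967.00 JPY

278967.00 JPY


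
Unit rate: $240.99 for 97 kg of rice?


Unit rate = total / quantity
= 240.99 / 97
= $2.48 per unit

$2.48 per unit


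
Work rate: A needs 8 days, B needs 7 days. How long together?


Rate of A = 1/8 per day
Rate of B = 1/7 per day
Combined rate = 1/8 + 1/7 = 15/56 ≈ 0.2679 per day
Days = 1 / combined rate = 56/15
≈ 3.73 days

3.73 days


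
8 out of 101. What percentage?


Percentage = (part / whole) × 100
= (8 / 101) × 100
≈ 7.92%

7.92%


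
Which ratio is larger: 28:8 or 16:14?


28/8 = 3.5000
16/14 = 1.1429
3.5000 > 1.1429, so 28:8 is greater
= 28:8

28:8


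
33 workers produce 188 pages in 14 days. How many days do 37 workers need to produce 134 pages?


Days ∝ work / workers, so d₂ = d₁ × (m₁/m₂) × (w₂/w₁)
Workers factor (inverse): 33/37 ≈ 0.8919
Work factor (direct): 134/188 ≈ 0.7128
d₂ = 14 × 33/37 × 134/188 = (14 × 33 × 134) / (37 × 188) = 61908/6956
≈ 8.90 days

8.90 days


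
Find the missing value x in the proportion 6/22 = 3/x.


Cross multiply: 6 × x = 22 × 3
6x = 66
x = 66 / 6
= 11.00

11.00


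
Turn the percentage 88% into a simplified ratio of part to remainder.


88% means 88 parts out of 100; remainder = 12
Part : remainder = 88:12
GCD = 4
= 22:3

22:3


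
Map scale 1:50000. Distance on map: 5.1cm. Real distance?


Real distance = map distance × scale
= 5.1cm × 50000
= 255000 cm = 2550.0 m
= 2.550 km

2.550 km


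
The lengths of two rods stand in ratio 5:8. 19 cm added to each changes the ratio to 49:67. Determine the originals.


Let A = 5k, B = 8k.
(5k + 19) / (8k + 19) = 49/67
Cross-multiply: 67(5k + 19) = 49(8k + 19)
335k + 1273 = 392k + 931
335k - 392k = 931 - 1273
-57k = -342
k = -342/-57 = 6
A = 5×6 = 30, B = 8×6 = 48
= A = 30, B = 48

A = 30, B = 48


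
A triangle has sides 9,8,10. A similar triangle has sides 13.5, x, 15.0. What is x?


Scale factor = 13.5/9 = 1.5
Missing side = 8 × 1.5
= 12.0

12.0


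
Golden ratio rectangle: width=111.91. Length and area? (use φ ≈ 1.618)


φ = (1 + √5) / 2 ≈ 1.618
Length = width × φ = 111.91 × 1.618 = 181.07038
≈ 181.07
Area = width × length = 111.91 × 181.07038 = 20263.5862258 ≈ 20263.59
= Length: 181.07, Area: 20263.59

Length: 181.07, Area: 20263.59


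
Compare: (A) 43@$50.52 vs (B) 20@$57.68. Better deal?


Deal A: $50.52/43 = $1.1749/unit
Deal B: $57.68/20 = $2.8840/unit
A is cheaper per unit
= Deal A

Deal A


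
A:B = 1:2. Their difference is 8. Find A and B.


Let A = 1k, B = 2k.
2k - 1k = 8
1k = 8 → k = 8/1 = 8
A = 1×8 = 8, B = 2×8 = 16
= A = 8, B = 16

A = 8, B = 16


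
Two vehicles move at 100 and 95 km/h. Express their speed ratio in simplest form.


Ratio = 100:95
GCD = 5
Simplified = 20:19
Time ratio (same distance) = 19:20
Speed ratio = 20:19

20:19


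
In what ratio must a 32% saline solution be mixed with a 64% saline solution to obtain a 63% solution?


Let x parts of 32% mix with y parts of 64%.
32x + 64y = 63(x + y)
32x + 64y = 63x + 63y
x(32 - 63) = y(63 - 64)
x/y = (64 - 63)/(63 - 32) = 1/31
Simplify: 1:31
= 1:31

1:31


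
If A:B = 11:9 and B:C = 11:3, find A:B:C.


Match B: multiply A:B by 11 → 121:99
Multiply B:C by 9 → 99:27
Combined: 121:99:27
GCD = 1
= 121:99:27

121:99:27


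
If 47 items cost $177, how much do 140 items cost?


Direct proportion: y/x = constant
k = 177/47 ≈ 3.7660
y₂ = k × 140 = 177 × 140 / 47 = 24780/47
≈ 527.23

527.23


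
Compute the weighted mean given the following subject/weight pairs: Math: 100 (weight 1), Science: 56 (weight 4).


Numerator = 100×1 + 56×4
= 100 + 224
= 324
Total weight = 5
Weighted avg = 324/5
= 64.80

64.80


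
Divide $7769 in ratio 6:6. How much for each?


Total parts = 6 + 6 = 12
Part 1: 7769 × 6/12 = 3884.50
Part 2: 7769 × 6/12 = 3884.50
= Part 1: $3884.50, Part 2: $3884.50

Part 1: $3884.50, Part 2: $3884.50


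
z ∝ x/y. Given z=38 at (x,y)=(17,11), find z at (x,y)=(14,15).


z = k·x/y
Solve for k using the known point: k = z·y/x = 38×11/17 = 418/17 ≈ 24.5882
Now evaluate at x=14, y=15:
z = k × 14 / 15 = (418 × 14) / (17 × 15) = 5852/255
≈ 22.9490

22.9490


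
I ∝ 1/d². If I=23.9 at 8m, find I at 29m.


I₁d₁² = I₂d₂²
I₂ = I₁ × (d₁/d₂)²
= 23.9 × (8/29)²
= 23.9 × 64/841
= 1529.6/841
≈ 1.8188

1.8188


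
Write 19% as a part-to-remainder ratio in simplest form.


19% means 19 parts out of 100; remainder = 81
Part : remainder = 19:81
GCD = 1
= 19:81

19:81


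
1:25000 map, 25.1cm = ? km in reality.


Real distance = map distance × scale
= 25.1cm × 25000
= 627500 cm = 6275.0 m
= 6.275 km

6.275 km


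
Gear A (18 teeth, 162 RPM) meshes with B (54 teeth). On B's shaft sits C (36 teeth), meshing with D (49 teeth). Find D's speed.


Stage 1: RPM_B = RPM_A × t_A/t_B = 162 × 18/54 = 2916/54 = 54.00
B and C share a shaft → RPM_C = RPM_B
Stage 2: RPM_D = RPM_C × t_C/t_D = RPM_A × (t_A×t_C)/(t_B×t_D)
Overall ratio = (18×36)/(54×49) = 648/2646
RPM_D = 162 × 648/2646 = 104976/2646
≈ 39.67 RPM

39.67 RPM


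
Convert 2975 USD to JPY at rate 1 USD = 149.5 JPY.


Amount × rate = 2975 × 149.5
= 444762.50 JPY

444762.50 JPY


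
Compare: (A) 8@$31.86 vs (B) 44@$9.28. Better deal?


Deal A: $31.86/8 = $3.9825/unit
Deal B: $9.28/44 = $0.2109/unit
B is cheaper per unit
= Deal B

Deal B


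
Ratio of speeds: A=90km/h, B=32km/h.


Ratio = 90:32
GCD = 2
Simplified = 45:16
Time ratio (same distance) = 16:45
Speed ratio = 45:16

45:16


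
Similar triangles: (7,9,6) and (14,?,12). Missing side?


Scale factor = 14/7 = 2
Missing side = 9 × 2
= 18.0

18.0


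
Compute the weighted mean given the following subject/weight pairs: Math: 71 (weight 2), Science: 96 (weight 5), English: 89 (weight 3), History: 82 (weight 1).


Numerator = 71×2 + 96×5 + 89×3 + 82×1
= 142 + 480 + 267 + 82
= 971
Total weight = 11
Weighted avg = 971/11
= 88.27

88.27


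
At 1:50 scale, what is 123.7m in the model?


Model size = real / scale
= 123.7 / 50
= 2.4740 m

2.4740 m


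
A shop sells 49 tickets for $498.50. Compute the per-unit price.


Unit rate = total / quantity
= 498.50 / 49
= $10.17 per unit

$10.17 per unit


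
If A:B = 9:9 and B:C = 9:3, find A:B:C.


Match B: multiply A:B by 9 → 81:81
Multiply B:C by 9 → 81:27
Combined: 81:81:27
GCD = 27
= 3:3:1

3:3:1


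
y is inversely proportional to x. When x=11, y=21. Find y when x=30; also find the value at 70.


Inverse proportion: x × y = constant
k = 11 × 21 = 231
At x=30: k/30 = 7.70
At x=70: k/70 = 3.30
= 7.70 and 3.30

7.70 and 3.30


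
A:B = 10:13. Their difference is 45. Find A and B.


Let A = 10k, B = 13k.
13k - 10k = 45
3k = 45 → k = 45/3 = 15
A = 10×15 = 150, B = 13×15 = 195
= A = 150, B = 195

A = 150, B = 195


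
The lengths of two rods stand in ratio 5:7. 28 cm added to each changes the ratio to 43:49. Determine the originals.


Let A = 5k, B = 7k.
(5k + 28) / (7k + 28) = 43/49
Cross-multiply: 49(5k + 28) = 43(7k + 28)
245k + 1372 = 301k + 1204
245k - 301k = 1204 - 1372
-56k = -168
k = -168/-56 = 3
A = 5×3 = 15, B = 7×3 = 21
= A = 15, B = 21

A = 15, B = 21


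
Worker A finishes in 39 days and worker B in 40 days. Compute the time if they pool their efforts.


Rate of A = 1/39 per day
Rate of B = 1/40 per day
Combined rate = 1/39 + 1/40 = 79/1560 ≈ 0.0506 per day
Days = 1 / combined rate = 1560/79
≈ 19.75 days

19.75 days


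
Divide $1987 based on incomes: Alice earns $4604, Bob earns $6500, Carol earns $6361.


Total income = 4604 + 6500 + 6361 = $17465
Alice: $1987 × 4604/17465 = $523.80
Bob: $1987 × 6500/17465 = $739.51
Carol: $1987 × 6361/17465 = $723.69
= Alice: $523.80, Bob: $739.51, Carol: $723.69

Alice: $523.80, Bob: $739.51, Carol: $723.69


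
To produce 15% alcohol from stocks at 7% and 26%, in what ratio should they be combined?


Let x parts of 7% mix with y parts of 26%.
7x + 26y = 15(x + y)
7x + 26y = 15x + 15y
x(7 - 15) = y(15 - 26)
x/y = (26 - 15)/(15 - 7) = 11/8
Simplify: 11:8
= 11:8

11:8


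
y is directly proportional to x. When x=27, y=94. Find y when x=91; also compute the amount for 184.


Direct proportion: y/x = constant
k = 94/27 ≈ 3.4815
y at x=91: k × 91 = 94 × 91 / 27 = 8554/27 ≈ 316.81
y at x=184: k × 184 = 94 × 184 / 27 = 17296/27 ≈ 640.59
= 316.81 and 640.59

316.81 and 640.59
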